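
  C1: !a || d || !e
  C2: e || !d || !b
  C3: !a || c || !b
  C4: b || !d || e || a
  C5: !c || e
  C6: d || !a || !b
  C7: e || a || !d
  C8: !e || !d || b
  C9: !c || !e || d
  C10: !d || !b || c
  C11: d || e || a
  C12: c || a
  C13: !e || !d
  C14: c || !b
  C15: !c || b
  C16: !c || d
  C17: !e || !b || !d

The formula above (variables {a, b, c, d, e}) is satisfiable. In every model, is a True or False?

True

Suppose a = false.
From the singleton clause (c), c = true.
From the singleton clause (e), e = true.
From the singleton clause (d), d = true.
But (!d) is also a unit clause — contradiction.
So every satisfying assignment has a = True.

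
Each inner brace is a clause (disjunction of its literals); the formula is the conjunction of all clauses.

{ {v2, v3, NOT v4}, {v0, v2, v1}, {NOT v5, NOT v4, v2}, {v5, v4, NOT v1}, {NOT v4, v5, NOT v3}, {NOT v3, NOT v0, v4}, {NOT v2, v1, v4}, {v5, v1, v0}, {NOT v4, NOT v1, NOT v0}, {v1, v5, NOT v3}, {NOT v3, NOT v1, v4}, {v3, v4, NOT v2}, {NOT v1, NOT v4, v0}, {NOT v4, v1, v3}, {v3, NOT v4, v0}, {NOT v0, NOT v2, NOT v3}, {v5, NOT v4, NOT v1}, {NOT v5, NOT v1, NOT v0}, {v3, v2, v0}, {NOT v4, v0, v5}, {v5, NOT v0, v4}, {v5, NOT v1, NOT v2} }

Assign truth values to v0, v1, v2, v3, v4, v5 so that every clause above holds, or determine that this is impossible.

Case v2 = false:
Case v3 = false:
(NOT v4) alone gives v4 = false.
(v0) alone gives v0 = true.
(v5) alone gives v5 = true.
(NOT v1) alone gives v1 = false.
Every clause now holds.

v0 ↦ true,  v1 ↦ false,  v2 ↦ false,  v3 ↦ false,  v4 ↦ false,  v5 ↦ true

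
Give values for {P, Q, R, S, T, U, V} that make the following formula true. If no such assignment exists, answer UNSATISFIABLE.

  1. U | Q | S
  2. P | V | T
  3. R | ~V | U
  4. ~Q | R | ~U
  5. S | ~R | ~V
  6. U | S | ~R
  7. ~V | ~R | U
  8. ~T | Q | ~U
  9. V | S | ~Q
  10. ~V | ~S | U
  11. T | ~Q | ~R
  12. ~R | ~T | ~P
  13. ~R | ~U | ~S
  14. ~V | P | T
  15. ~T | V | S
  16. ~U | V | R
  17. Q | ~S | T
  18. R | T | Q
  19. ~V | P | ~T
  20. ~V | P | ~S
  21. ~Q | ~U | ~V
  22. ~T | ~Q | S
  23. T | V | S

Suppose U = 0.
Suppose Q = 0.
The clause (S) is unit, so S = 1.
The clause (~V) is unit, so V = 0.
The clause (T) is unit, so T = 1.
Suppose R = 0.
No clause remains; P is free.

P ↦ 1; Q ↦ 0; R ↦ 0; S ↦ 1; T ↦ 1; U ↦ 0; V ↦ 0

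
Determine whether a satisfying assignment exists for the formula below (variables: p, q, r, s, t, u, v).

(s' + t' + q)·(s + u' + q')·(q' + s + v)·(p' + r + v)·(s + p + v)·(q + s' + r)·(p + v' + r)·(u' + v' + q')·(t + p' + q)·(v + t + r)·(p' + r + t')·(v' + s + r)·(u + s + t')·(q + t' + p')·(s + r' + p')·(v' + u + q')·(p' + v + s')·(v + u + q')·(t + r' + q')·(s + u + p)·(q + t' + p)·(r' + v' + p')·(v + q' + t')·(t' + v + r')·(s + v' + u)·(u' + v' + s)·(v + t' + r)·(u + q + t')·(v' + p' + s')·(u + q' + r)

Case s = 1:
Case t = 0:
Case q = 0:
Unit clause (r) forces r = 1.
Unit clause (p') forces p = 0.
Every clause is now satisfied; u, v are unconstrained.
A satisfying assignment: p=0,  q=0,  r=1,  s=1,  t=0,  u=1,  v=0.

Satisfiable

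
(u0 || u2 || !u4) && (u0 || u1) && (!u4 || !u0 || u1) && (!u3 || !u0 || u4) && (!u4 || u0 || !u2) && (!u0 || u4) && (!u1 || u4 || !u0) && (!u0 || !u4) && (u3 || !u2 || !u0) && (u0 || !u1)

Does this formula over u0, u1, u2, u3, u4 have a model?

Branch on u0: set u0 = true.
From the singleton clause (u4), u4 = true.
Now (!u4) is unsatisfied and unit — conflict.
That branch fails; take u0 = false instead.
From the singleton clause (u1), u1 = true.
Now (!u1) is unsatisfied and unit — conflict.
Neither u0 = true nor u0 = false works.
No assignment satisfies every clause.

No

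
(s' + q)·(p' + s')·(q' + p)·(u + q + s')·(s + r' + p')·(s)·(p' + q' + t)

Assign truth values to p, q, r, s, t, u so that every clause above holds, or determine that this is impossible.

From the singleton clause (s), s = 1.
From the singleton clause (q), q = 1.
From the singleton clause (p'), p = 0.
But (p) is also a unit clause — contradiction.

UNSATISFIABLE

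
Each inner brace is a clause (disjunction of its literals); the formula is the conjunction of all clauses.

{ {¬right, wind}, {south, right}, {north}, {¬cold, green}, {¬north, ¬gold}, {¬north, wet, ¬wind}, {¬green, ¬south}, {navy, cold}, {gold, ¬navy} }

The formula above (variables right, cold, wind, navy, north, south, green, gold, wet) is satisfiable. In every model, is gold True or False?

Suppose gold = True.
Unit clause (north) forces north = True.
But (¬north) is also a unit clause — contradiction.
So every satisfying assignment has gold = False.

False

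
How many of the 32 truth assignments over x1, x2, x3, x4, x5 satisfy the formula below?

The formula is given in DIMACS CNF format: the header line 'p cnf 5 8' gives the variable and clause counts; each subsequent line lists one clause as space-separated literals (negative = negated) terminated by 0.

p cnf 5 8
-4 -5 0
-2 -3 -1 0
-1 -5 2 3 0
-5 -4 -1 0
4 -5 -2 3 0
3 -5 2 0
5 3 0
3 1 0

9

There are 2^5 = 32 truth assignments over (x1, x2, x3, x4, x5).
Split on x2. With x2 = True, the clauses containing x2 are satisfied and ¬x2 drops from the rest; 3 of the 2^4 = 16 assignments to the other variables satisfy what remains.
With x2 = False, by the same count on the reduced clause set, 6 assignments work.
(One model: x1=F, x2=F, x3=T, x4=F, x5=F.)
Total: 3 + 6 = 9.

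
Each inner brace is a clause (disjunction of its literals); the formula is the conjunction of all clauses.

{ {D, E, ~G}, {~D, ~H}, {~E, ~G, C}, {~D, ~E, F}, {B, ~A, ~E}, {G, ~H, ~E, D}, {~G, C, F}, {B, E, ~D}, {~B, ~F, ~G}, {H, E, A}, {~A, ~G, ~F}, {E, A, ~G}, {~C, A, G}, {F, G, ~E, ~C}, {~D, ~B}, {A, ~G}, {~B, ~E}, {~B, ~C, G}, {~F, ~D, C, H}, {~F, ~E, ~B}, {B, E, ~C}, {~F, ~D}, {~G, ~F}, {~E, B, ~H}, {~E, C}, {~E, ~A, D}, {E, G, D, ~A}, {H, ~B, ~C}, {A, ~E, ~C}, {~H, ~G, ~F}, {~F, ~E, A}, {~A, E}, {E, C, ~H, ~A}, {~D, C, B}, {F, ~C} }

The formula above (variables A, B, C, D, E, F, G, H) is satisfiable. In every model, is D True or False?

Suppose D = 1.
(~H) alone gives H = 0.
(~B) alone gives B = 0.
(E) alone gives E = 1.
(F) alone gives F = 1.
Now (~F) is unsatisfied and unit — conflict.
So every satisfying assignment has D = False.

False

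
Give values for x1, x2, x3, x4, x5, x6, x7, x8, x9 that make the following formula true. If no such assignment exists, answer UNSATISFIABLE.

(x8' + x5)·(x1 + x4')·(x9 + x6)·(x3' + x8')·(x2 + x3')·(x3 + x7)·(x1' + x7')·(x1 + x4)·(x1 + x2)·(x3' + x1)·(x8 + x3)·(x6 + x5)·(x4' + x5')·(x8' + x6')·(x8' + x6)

x1=1; x2=1; x3=1; x4=0; x5=0; x6=1; x7=0; x8=0; x9=0

Try x8 = 0.
(x3) alone gives x3 = 1.
(x2) alone gives x2 = 1.
(x1) alone gives x1 = 1.
(x7') alone gives x7 = 0.
Try x9 = 0.
(x6) alone gives x6 = 1.
Try x4 = 0.
No clause remains; x5 is free.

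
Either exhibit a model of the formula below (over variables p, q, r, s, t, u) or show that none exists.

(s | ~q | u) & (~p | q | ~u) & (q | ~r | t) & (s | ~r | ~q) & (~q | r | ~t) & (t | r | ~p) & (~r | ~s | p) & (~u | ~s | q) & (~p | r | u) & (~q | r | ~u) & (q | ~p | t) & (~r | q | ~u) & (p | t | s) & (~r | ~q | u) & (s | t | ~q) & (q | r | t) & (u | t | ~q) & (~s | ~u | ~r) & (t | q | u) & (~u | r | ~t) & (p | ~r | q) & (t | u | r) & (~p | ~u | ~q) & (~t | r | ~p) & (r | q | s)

Case s = 1:
Case r = 0:
Case q = 0:
(~u) alone gives u = 0.
(~p) alone gives p = 0.
(t) alone gives t = 1.
All clauses are satisfied.

p ↦ 0,  q ↦ 0,  r ↦ 0,  s ↦ 1,  t ↦ 1,  u ↦ 0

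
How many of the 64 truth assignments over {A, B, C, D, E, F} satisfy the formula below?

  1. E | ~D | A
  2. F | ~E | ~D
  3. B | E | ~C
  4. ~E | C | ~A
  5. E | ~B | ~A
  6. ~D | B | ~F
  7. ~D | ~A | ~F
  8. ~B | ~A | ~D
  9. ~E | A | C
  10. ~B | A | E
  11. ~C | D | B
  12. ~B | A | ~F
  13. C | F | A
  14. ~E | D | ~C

4

There are 2^6 = 64 truth assignments over (A, B, C, D, E, F).
Split on E. With E = 1, the clauses containing E are satisfied and ~E drops from the rest; 0 of the 2^5 = 32 assignments to the other variables satisfy what remains.
With E = 0, by the same count on the reduced clause set, 4 assignments work.
(One model: A=F, B=F, C=F, D=F, E=F, F=T.)
Total: 0 + 4 = 4.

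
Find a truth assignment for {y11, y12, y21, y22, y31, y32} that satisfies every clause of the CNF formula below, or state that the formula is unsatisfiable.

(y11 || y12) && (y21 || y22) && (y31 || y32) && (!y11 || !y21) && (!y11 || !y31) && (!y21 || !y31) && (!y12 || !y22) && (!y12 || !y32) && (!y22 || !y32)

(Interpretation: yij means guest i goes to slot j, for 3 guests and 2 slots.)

UNSATISFIABLE

Case y11 = true:
From the singleton clause (!y21), y21 = false.
From the singleton clause (y22), y22 = true.
From the singleton clause (!y31), y31 = false.
From the singleton clause (y32), y32 = true.
But (!y32) is also a unit clause — contradiction.
So y11 must be the other value — set y11 = false.
From the singleton clause (y12), y12 = true.
From the singleton clause (!y22), y22 = false.
From the singleton clause (y21), y21 = true.
From the singleton clause (!y31), y31 = false.
From the singleton clause (y32), y32 = true.
But (!y32) is also a unit clause — contradiction.
Both values of y11 lead to a conflict.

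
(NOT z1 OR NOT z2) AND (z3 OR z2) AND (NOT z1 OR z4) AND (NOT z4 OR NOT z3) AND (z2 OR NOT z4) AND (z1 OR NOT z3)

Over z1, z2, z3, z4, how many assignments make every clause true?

There are 2^4 = 16 truth assignments over (z1, z2, z3, z4).
Split on z4. With z4 = true, the clauses containing z4 are satisfied and NOT z4 drops from the rest; 1 of the 2^3 = 8 assignments to the other variables satisfy what remains.
With z4 = false, by the same count on the reduced clause set, 1 assignment works.
Total: 1 + 1 = 2.

2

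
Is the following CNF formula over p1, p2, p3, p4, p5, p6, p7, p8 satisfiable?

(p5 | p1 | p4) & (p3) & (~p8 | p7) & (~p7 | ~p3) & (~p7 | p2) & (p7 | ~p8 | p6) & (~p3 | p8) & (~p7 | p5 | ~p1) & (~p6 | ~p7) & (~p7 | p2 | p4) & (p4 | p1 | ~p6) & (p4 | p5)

From the singleton clause (p3), p3 = 1.
From the singleton clause (~p7), p7 = 0.
From the singleton clause (~p8), p8 = 0.
Now (p8) is unsatisfied and unit — conflict.
No assignment satisfies every clause.

No, unsatisfiable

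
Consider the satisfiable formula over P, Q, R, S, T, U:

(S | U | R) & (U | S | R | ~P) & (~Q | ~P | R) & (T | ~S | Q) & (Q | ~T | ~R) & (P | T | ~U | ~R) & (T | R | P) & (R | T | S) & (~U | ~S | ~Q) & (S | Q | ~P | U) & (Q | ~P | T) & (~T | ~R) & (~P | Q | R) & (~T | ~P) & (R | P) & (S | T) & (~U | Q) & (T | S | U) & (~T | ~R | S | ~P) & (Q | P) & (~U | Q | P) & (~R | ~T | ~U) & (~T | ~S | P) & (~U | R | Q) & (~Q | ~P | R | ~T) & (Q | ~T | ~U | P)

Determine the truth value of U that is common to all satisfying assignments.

False

Suppose U = 1.
From the singleton clause (Q), Q = 1.
From the singleton clause (~S), S = 0.
From the singleton clause (T), T = 1.
From the singleton clause (~R), R = 0.
From the singleton clause (~P), P = 0.
But (P) is also a unit clause — contradiction.
So every satisfying assignment has U = False.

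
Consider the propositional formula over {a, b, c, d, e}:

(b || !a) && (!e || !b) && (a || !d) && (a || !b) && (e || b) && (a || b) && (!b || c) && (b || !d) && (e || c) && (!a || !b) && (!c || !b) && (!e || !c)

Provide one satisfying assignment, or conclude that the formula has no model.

Suppose b = true.
From the singleton clause (!e), e = false.
From the singleton clause (a), a = true.
But (!a) is also a unit clause — contradiction.
That branch fails; take b = false instead.
From the singleton clause (!a), a = false.
But (a) is also a unit clause — contradiction.
Both values of b lead to a conflict.

UNSATISFIABLE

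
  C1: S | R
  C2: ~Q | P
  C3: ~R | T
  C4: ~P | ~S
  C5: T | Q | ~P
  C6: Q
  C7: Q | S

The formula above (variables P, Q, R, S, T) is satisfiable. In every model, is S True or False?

Suppose S = 1.
From the singleton clause (~P), P = 0.
From the singleton clause (~Q), Q = 0.
That conflicts with the unit clause (Q).
So every satisfying assignment has S = False.

False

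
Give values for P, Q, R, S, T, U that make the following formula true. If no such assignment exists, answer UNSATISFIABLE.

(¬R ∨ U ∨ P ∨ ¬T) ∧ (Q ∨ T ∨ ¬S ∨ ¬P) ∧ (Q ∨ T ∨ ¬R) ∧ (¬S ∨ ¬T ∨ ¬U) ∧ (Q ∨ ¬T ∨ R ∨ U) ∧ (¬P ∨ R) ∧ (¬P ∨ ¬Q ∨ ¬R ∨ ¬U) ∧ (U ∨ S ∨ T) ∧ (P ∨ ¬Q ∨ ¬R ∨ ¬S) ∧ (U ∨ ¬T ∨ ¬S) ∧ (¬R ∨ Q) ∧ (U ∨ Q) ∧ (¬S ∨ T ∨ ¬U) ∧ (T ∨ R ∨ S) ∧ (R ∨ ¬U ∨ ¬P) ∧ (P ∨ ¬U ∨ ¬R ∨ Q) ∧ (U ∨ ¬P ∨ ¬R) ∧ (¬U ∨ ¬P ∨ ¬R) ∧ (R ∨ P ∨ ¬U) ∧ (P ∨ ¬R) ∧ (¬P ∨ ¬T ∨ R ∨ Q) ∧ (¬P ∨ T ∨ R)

P ↦ False,  Q ↦ True,  R ↦ False,  S ↦ True,  T ↦ False,  U ↦ False

Branch on P: set P = False.
Unit clause (¬R) forces R = False.
Unit clause (¬U) forces U = False.
Unit clause (Q) forces Q = True.
Branch on S: set S = True.
Unit clause (¬T) forces T = False.
This assignment satisfies each clause.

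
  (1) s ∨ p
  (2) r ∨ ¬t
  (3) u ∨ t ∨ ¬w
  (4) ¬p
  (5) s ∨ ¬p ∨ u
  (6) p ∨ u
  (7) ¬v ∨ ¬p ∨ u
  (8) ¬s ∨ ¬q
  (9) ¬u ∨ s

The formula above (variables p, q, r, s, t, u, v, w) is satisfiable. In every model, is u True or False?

True

Suppose u = False.
Unit clause (¬p) forces p = False.
That conflicts with the unit clause (p).
So every satisfying assignment has u = True.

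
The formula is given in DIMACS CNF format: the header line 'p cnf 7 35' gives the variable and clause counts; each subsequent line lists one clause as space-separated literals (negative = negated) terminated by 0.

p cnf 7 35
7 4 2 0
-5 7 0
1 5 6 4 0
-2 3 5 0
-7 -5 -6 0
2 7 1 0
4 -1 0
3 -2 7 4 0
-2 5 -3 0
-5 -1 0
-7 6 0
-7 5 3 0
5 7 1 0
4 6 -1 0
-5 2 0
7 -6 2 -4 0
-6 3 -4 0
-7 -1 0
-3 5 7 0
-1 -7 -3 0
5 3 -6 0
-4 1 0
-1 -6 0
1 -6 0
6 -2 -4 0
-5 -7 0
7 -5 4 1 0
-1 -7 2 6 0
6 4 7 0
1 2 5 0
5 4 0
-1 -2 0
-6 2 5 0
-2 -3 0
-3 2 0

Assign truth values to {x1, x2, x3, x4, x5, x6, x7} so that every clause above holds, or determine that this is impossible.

x1 ↦ True,  x2 ↦ False,  x3 ↦ False,  x4 ↦ True,  x5 ↦ False,  x6 ↦ False,  x7 ↦ False

Suppose x5 = False.
The clause (x4) is unit, so x4 = True.
The clause (x1) is unit, so x1 = True.
The clause (¬x7) is unit, so x7 = False.
The clause (¬x3) is unit, so x3 = False.
The clause (¬x2) is unit, so x2 = False.
The clause (¬x6) is unit, so x6 = False.
Every clause now holds.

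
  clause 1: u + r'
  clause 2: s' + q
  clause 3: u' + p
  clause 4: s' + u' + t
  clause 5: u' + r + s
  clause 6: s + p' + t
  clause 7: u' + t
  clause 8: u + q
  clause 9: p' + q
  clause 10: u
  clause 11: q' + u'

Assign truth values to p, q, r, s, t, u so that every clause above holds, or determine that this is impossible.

UNSATISFIABLE

From the singleton clause (u), u = 1.
From the singleton clause (p), p = 1.
From the singleton clause (t), t = 1.
From the singleton clause (q), q = 1.
Now (q') is unsatisfied and unit — conflict.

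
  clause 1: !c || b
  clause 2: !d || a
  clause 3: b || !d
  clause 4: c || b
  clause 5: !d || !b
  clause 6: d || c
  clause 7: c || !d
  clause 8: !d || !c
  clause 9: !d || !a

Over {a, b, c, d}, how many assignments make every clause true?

2

There are 2^4 = 16 truth assignments over (a, b, c, d).
Check each against the 9 clauses (columns in the order a, b, c, d):
  F F F F  ✗ fails (c || b)
  F F F T  ✗ fails (!d || a)
  F F T F  ✗ fails (!c || b)
  F F T T  ✗ fails (!c || b)
  F T F F  ✗ fails (d || c)
  F T F T  ✗ fails (!d || a)
  F T T F  ✓ satisfies all
  F T T T  ✗ fails (!d || a)
  T F F F  ✗ fails (c || b)
  T F F T  ✗ fails (b || !d)
  T F T F  ✗ fails (!c || b)
  T F T T  ✗ fails (!c || b)
  T T F F  ✗ fails (d || c)
  T T F T  ✗ fails (!d || !b)
  T T T F  ✓ satisfies all
  T T T T  ✗ fails (!d || !b)
2 of the 16 rows are models.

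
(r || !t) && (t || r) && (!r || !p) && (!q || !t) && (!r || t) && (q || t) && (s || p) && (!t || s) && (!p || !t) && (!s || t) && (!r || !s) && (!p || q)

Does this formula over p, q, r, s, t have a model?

Branch on r: set r = true.
The clause (!p) is unit, so p = false.
The clause (t) is unit, so t = true.
The clause (!q) is unit, so q = false.
The clause (s) is unit, so s = true.
That conflicts with the unit clause (!s).
Undo r and try r = false.
The clause (!t) is unit, so t = false.
That conflicts with the unit clause (t).
Neither r = true nor r = false works.
No assignment satisfies every clause.

No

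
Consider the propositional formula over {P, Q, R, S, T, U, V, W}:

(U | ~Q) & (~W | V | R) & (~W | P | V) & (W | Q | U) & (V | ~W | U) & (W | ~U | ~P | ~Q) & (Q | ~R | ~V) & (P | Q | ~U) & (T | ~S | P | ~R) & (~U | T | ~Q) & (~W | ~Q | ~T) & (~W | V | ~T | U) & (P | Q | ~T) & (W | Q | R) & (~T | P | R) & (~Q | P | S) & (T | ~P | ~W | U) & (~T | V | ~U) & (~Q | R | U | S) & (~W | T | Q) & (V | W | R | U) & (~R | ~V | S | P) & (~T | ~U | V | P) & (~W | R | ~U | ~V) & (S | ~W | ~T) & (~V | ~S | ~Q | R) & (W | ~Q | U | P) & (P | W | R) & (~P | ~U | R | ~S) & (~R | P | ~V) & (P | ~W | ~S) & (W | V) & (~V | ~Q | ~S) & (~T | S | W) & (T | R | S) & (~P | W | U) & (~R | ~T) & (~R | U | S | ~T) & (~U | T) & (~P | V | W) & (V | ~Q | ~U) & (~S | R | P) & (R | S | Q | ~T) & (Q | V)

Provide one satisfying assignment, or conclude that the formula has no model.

Try U = 0.
From the singleton clause (~Q), Q = 0.
From the singleton clause (W), W = 1.
From the singleton clause (V), V = 1.
From the singleton clause (~R), R = 0.
From the singleton clause (T), T = 1.
From the singleton clause (P), P = 1.
From the singleton clause (S), S = 1.
All clauses are satisfied.

P: 1, Q: 0, R: 0, S: 1, T: 1, U: 0, V: 1, W: 1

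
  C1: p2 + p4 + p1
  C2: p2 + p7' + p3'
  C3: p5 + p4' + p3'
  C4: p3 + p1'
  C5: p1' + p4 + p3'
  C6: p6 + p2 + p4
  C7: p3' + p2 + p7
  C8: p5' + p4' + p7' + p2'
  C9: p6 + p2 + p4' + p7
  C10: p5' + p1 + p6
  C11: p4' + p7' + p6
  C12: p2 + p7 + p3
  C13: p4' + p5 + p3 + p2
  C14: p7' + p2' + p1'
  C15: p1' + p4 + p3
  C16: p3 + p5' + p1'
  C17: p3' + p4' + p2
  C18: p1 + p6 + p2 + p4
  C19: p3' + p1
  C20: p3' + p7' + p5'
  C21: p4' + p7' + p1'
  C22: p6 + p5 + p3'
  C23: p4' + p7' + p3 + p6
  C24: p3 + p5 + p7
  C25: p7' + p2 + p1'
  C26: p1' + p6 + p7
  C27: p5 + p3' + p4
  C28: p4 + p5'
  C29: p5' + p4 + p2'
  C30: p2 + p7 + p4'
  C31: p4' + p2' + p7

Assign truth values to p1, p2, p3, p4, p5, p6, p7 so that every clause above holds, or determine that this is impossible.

Case p3 = 0:
(p1') alone gives p1 = 0.
Case p2 = 1:
Case p5 = 0:
(p7) alone gives p7 = 1.
Case p4 = 0:
Every clause is now satisfied; p6 is unconstrained.

p1: 0, p2: 1, p3: 0, p4: 0, p5: 0, p6: 1, p7: 1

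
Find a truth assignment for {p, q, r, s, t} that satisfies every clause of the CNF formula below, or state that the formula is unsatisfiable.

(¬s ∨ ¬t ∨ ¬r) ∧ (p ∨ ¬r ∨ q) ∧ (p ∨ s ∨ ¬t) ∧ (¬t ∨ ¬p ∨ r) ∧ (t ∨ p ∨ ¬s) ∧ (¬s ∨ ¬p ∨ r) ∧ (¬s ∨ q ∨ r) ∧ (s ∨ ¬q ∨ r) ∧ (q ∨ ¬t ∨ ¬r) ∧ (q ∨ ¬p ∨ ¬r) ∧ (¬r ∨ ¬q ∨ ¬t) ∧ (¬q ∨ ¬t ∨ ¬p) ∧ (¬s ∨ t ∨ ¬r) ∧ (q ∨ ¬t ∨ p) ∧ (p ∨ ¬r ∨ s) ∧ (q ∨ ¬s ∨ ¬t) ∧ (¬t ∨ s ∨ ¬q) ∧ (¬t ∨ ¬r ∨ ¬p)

p: False; q: True; r: False; s: True; t: True

Try s = True.
Try t = True.
The clause (¬r) is unit, so r = False.
The clause (¬p) is unit, so p = False.
The clause (q) is unit, so q = True.
All clauses are satisfied.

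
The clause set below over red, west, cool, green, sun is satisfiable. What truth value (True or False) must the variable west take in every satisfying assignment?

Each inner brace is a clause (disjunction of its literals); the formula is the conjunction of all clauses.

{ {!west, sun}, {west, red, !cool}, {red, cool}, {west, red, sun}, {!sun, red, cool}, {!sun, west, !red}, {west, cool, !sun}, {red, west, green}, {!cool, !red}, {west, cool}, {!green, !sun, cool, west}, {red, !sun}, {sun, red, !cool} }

True

Suppose west = false.
Unit clause (cool) forces cool = true.
Unit clause (red) forces red = true.
That conflicts with the unit clause (!red).
So every satisfying assignment has west = True.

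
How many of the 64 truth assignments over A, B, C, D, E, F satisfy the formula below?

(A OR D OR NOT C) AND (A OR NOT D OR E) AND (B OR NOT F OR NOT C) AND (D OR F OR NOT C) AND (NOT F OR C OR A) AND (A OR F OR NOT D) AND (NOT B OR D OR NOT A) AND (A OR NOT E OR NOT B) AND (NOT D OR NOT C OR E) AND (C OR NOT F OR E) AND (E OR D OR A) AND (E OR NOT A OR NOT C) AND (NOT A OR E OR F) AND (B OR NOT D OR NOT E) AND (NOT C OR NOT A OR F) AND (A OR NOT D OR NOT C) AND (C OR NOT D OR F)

5

There are 2^6 = 64 truth assignments over (A, B, C, D, E, F).
Split on E. With E = true, the clauses containing E are satisfied and NOT E drops from the rest; 5 of the 2^5 = 32 assignments to the other variables satisfy what remains.
With E = false, by the same count on the reduced clause set, 0 assignments work.
Total: 5 + 0 = 5.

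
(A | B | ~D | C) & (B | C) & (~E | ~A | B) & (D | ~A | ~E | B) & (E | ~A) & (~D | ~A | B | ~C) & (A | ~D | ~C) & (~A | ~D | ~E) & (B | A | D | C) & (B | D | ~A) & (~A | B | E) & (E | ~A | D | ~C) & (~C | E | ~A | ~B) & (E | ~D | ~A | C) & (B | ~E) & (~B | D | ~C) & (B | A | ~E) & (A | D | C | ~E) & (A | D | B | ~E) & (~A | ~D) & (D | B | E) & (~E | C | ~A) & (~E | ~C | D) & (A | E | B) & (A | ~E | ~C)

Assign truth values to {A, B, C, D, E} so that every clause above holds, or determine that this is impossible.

A ↦ 0, B ↦ 1, C ↦ 0, D ↦ 1, E ↦ 0

Suppose B = 1.
Suppose E = 0.
(~A) alone gives A = 0.
Suppose D = 1.
(~C) alone gives C = 0.
All clauses are satisfied.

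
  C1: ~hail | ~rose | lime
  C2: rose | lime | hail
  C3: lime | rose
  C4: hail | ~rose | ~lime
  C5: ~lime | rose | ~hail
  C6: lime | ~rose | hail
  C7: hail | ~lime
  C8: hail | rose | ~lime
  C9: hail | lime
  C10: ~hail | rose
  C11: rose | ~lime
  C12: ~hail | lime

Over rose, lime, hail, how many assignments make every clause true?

1

There are 2^3 = 8 truth assignments over (rose, lime, hail).
Check each against the 12 clauses (columns in the order rose, lime, hail):
  F F F  ✗ fails (rose | lime | hail)
  F F T  ✗ fails (lime | rose)
  F T F  ✗ fails (hail | ~lime)
  F T T  ✗ fails (~lime | rose | ~hail)
  T F F  ✗ fails (lime | ~rose | hail)
  T F T  ✗ fails (~hail | ~rose | lime)
  T T F  ✗ fails (hail | ~rose | ~lime)
  T T T  ✓ satisfies all
1 of the 8 rows is a model.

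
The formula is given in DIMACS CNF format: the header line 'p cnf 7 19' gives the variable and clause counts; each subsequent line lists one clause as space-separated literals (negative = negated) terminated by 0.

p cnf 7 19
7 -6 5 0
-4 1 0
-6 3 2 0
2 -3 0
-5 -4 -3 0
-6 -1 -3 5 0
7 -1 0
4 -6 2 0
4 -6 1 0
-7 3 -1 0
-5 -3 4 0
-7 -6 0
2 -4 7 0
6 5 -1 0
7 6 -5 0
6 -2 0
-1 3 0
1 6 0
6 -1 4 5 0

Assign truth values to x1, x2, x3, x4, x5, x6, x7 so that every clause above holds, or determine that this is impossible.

Branch on x4: set x4 = False.
Branch on x2: set x2 = True.
Unit clause (x6) forces x6 = True.
Unit clause (x1) forces x1 = True.
Unit clause (x7) forces x7 = True.
That conflicts with the unit clause (¬x7).
That branch fails; take x2 = False instead.
Unit clause (¬x3) forces x3 = False.
Unit clause (¬x6) forces x6 = False.
Unit clause (¬x1) forces x1 = False.
That conflicts with the unit clause (x1).
Neither x2 = True nor x2 = False works.
That branch fails; take x4 = True instead.
Unit clause (x1) forces x1 = True.
Unit clause (x7) forces x7 = True.
Unit clause (x3) forces x3 = True.
Unit clause (x2) forces x2 = True.
Unit clause (¬x5) forces x5 = False.
Unit clause (¬x6) forces x6 = False.
That conflicts with the unit clause (x6).
Neither x4 = True nor x4 = False works.

UNSATISFIABLE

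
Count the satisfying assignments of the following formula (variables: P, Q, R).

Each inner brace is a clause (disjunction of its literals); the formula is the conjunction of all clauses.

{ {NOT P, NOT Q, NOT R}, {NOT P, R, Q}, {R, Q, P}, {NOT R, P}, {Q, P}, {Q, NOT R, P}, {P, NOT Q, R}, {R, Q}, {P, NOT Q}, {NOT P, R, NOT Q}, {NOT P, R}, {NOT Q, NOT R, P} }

1

There are 2^3 = 8 truth assignments over (P, Q, R).
Check each against the 12 clauses (columns in the order P, Q, R):
  F F F  ✗ fails (R OR Q OR P)
  F F T  ✗ fails (NOT R OR P)
  F T F  ✗ fails (P OR NOT Q OR R)
  F T T  ✗ fails (NOT R OR P)
  T F F  ✗ fails (NOT P OR R OR Q)
  T F T  ✓ satisfies all
  T T F  ✗ fails (NOT P OR R OR NOT Q)
  T T T  ✗ fails (NOT P OR NOT Q OR NOT R)
1 of the 8 rows is a model.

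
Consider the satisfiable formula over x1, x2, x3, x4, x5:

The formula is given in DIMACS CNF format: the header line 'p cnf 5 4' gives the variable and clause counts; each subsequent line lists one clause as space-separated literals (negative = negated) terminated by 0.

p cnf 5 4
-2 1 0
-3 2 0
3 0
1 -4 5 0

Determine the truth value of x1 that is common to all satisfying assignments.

True

Suppose x1 = False.
Unit clause (¬x2) forces x2 = False.
Unit clause (¬x3) forces x3 = False.
That conflicts with the unit clause (x3).
So every satisfying assignment has x1 = True.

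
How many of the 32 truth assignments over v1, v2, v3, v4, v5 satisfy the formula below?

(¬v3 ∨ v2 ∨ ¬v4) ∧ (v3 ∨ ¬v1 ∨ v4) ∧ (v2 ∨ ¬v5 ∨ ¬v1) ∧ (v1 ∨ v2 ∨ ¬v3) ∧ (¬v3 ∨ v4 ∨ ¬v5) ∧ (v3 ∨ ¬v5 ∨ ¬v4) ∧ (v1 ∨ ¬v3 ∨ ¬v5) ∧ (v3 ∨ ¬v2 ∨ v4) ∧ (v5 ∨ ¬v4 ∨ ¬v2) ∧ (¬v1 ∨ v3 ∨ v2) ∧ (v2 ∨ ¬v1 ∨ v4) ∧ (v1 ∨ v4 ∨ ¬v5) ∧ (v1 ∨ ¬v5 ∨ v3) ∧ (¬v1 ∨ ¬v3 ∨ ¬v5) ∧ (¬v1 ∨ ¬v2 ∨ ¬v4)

There are 2^5 = 32 truth assignments over (v1, v2, v3, v4, v5).
Split on v4. With v4 = True, the clauses containing v4 are satisfied and ¬v4 drops from the rest; 1 of the 2^4 = 16 assignments to the other variables satisfy what remains.
With v4 = False, by the same count on the reduced clause set, 3 assignments work.
Total: 1 + 3 = 4.

4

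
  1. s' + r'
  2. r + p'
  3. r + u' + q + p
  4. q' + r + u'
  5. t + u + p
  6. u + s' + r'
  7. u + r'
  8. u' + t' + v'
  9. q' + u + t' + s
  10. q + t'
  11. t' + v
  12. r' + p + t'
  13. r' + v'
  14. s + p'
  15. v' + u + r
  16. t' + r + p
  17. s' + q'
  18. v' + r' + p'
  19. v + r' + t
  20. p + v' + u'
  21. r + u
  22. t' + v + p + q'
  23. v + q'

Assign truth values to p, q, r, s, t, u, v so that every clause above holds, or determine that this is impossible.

Try s = 0.
The clause (p') is unit, so p = 0.
Try t = 1.
The clause (q) is unit, so q = 1.
The clause (u) is unit, so u = 1.
The clause (r) is unit, so r = 1.
That conflicts with the unit clause (r').
Backtrack on t: now try t = 0.
The clause (u) is unit, so u = 1.
The clause (v') is unit, so v = 0.
The clause (r') is unit, so r = 0.
The clause (q) is unit, so q = 1.
That conflicts with the unit clause (q').
Both values of t lead to a conflict.
Backtrack on s: now try s = 1.
The clause (r') is unit, so r = 0.
The clause (p') is unit, so p = 0.
The clause (t') is unit, so t = 0.
The clause (u) is unit, so u = 1.
The clause (q) is unit, so q = 1.
That conflicts with the unit clause (q').
Both values of s lead to a conflict.

UNSATISFIABLE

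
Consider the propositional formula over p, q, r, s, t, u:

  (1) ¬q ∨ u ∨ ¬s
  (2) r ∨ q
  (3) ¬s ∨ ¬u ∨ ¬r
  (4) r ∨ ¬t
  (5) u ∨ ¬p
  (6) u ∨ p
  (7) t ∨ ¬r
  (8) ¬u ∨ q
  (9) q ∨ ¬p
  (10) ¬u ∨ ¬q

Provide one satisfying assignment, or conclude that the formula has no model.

UNSATISFIABLE

Case r = True:
From the singleton clause (t), t = True.
Case s = False:
Case u = True:
From the singleton clause (q), q = True.
That conflicts with the unit clause (¬q).
Undo u and try u = False.
From the singleton clause (¬p), p = False.
That conflicts with the unit clause (p).
Both values of u lead to a conflict.
Undo s and try s = True.
From the singleton clause (¬u), u = False.
From the singleton clause (¬q), q = False.
From the singleton clause (¬p), p = False.
That conflicts with the unit clause (p).
Both values of s lead to a conflict.
Undo r and try r = False.
From the singleton clause (q), q = True.
From the singleton clause (¬t), t = False.
From the singleton clause (¬u), u = False.
From the singleton clause (¬s), s = False.
From the singleton clause (¬p), p = False.
That conflicts with the unit clause (p).
Both values of r lead to a conflict.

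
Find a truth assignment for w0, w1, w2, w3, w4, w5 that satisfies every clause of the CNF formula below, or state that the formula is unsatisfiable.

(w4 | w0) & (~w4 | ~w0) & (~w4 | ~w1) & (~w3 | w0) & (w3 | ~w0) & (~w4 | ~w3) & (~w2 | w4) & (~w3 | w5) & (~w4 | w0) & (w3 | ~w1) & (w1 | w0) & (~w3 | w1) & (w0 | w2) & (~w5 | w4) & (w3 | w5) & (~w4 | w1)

Case w4 = 1:
The clause (~w0) is unit, so w0 = 0.
But (w0) is also a unit clause — contradiction.
That branch fails; take w4 = 0 instead.
The clause (w0) is unit, so w0 = 1.
The clause (w3) is unit, so w3 = 1.
The clause (~w2) is unit, so w2 = 0.
The clause (w5) is unit, so w5 = 1.
But (~w5) is also a unit clause — contradiction.
Neither w4 = 1 nor w4 = 0 works.

UNSATISFIABLE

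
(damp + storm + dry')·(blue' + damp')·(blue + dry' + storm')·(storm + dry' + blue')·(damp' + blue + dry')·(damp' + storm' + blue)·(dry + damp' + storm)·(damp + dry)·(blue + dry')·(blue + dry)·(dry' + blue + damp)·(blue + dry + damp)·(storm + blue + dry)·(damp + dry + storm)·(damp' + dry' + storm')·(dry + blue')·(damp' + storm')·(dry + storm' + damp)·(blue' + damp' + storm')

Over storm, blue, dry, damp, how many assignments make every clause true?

There are 2^4 = 16 truth assignments over (storm, blue, dry, damp).
Split on dry. With dry = 1, the clauses containing dry are satisfied and dry' drops from the rest; 1 of the 2^3 = 8 assignments to the other variables satisfy what remains.
With dry = 0, by the same count on the reduced clause set, 0 assignments work.
Total: 1 + 0 = 1.

1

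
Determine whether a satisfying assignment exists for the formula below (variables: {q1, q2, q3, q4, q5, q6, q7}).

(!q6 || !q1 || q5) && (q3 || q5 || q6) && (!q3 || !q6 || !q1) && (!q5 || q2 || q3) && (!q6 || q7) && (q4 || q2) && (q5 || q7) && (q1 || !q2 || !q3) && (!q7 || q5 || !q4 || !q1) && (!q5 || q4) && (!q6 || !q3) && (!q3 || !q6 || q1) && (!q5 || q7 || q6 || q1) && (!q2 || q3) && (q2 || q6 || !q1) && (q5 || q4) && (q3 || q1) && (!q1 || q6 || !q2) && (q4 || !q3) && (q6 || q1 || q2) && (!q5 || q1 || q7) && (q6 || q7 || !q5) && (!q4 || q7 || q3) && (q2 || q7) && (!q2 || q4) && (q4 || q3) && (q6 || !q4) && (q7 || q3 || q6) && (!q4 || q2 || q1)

No

Case q6 = false:
(!q4) alone gives q4 = false.
(q2) alone gives q2 = true.
That conflicts with the unit clause (!q2).
That branch fails; take q6 = true instead.
(q7) alone gives q7 = true.
(!q3) alone gives q3 = false.
(!q2) alone gives q2 = false.
(!q5) alone gives q5 = false.
(!q1) alone gives q1 = false.
That conflicts with the unit clause (q1).
Both values of q6 lead to a conflict.
No assignment satisfies every clause.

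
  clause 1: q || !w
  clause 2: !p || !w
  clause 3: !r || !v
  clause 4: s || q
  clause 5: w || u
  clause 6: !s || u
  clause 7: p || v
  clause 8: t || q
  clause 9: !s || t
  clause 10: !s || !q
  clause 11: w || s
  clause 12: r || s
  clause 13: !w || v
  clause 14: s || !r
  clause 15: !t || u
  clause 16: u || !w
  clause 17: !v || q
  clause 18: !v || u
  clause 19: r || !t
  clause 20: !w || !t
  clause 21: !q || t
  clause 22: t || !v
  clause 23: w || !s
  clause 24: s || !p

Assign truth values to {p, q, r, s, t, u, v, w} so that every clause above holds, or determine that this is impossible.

Try q = true.
(!s) alone gives s = false.
(w) alone gives w = true.
(!p) alone gives p = false.
(v) alone gives v = true.
(!r) alone gives r = false.
That conflicts with the unit clause (r).
Backtrack on q: now try q = false.
(!w) alone gives w = false.
(s) alone gives s = true.
That conflicts with the unit clause (!s).
Either choice for q ends in contradiction.

UNSATISFIABLE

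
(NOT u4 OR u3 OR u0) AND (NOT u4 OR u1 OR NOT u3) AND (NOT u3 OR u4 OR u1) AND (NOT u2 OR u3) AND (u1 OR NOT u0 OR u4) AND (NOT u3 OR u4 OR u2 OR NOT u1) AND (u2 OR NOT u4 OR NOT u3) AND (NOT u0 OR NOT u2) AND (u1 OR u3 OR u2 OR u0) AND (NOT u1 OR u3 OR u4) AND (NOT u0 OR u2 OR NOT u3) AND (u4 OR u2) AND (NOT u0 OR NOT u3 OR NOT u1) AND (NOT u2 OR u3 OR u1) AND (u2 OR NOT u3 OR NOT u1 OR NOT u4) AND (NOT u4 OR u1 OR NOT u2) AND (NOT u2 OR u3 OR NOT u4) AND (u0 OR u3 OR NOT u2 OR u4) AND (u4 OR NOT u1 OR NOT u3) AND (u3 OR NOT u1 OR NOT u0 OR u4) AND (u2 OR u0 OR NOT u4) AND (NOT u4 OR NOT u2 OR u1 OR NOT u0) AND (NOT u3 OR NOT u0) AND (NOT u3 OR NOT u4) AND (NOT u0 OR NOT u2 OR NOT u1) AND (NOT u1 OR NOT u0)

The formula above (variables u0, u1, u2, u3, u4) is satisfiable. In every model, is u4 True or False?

True

Suppose u4 = false.
Unit clause (u2) forces u2 = true.
Unit clause (u3) forces u3 = true.
Unit clause (u1) forces u1 = true.
Now (NOT u1) is unsatisfied and unit — conflict.
So every satisfying assignment has u4 = True.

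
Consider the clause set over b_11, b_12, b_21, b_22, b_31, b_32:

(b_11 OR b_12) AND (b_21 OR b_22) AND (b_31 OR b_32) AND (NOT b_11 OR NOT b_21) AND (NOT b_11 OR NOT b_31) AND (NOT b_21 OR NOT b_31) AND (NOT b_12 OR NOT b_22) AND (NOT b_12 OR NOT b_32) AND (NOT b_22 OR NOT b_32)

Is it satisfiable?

No

Suppose b_11 = true.
The clause (NOT b_21) is unit, so b_21 = false.
The clause (b_22) is unit, so b_22 = true.
The clause (NOT b_31) is unit, so b_31 = false.
The clause (b_32) is unit, so b_32 = true.
But (NOT b_32) is also a unit clause — contradiction.
So b_11 must be the other value — set b_11 = false.
The clause (b_12) is unit, so b_12 = true.
The clause (NOT b_22) is unit, so b_22 = false.
The clause (b_21) is unit, so b_21 = true.
The clause (NOT b_31) is unit, so b_31 = false.
The clause (b_32) is unit, so b_32 = true.
But (NOT b_32) is also a unit clause — contradiction.
Either choice for b_11 ends in contradiction.
No assignment satisfies every clause.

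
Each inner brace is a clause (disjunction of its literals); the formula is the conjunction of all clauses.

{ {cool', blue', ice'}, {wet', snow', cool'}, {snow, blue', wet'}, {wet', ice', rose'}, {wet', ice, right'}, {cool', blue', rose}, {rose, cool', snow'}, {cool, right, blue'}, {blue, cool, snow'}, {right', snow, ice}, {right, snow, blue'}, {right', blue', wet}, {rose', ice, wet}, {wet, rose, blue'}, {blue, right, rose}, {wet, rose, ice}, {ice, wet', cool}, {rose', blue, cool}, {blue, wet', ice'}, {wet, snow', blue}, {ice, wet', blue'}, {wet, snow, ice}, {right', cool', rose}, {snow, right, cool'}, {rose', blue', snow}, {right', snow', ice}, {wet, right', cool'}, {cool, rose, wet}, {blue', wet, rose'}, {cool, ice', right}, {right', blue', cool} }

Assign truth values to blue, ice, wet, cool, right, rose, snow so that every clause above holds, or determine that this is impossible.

Try cool = 0.
Try right = 1.
Unit clause (blue') forces blue = 0.
Unit clause (snow') forces snow = 0.
Unit clause (ice) forces ice = 1.
Unit clause (rose') forces rose = 0.
Unit clause (wet') forces wet = 0.
That conflicts with the unit clause (wet).
Backtrack on right: now try right = 0.
Unit clause (blue') forces blue = 0.
Unit clause (snow') forces snow = 0.
Unit clause (rose) forces rose = 1.
That conflicts with the unit clause (rose').
Both values of right lead to a conflict.
Backtrack on cool: now try cool = 1.
Try blue = 0.
Try wet = 0.
Unit clause (snow') forces snow = 0.
Unit clause (ice) forces ice = 1.
Unit clause (right) forces right = 1.
That conflicts with the unit clause (right').
Backtrack on wet: now try wet = 1.
Unit clause (snow') forces snow = 0.
Unit clause (ice') forces ice = 0.
Unit clause (right') forces right = 0.
That conflicts with the unit clause (right).
Both values of wet lead to a conflict.
Backtrack on blue: now try blue = 1.
Unit clause (ice') forces ice = 0.
Unit clause (rose) forces rose = 1.
Unit clause (wet) forces wet = 1.
That conflicts with the unit clause (wet').
Both values of blue lead to a conflict.
Both values of cool lead to a conflict.

UNSATISFIABLE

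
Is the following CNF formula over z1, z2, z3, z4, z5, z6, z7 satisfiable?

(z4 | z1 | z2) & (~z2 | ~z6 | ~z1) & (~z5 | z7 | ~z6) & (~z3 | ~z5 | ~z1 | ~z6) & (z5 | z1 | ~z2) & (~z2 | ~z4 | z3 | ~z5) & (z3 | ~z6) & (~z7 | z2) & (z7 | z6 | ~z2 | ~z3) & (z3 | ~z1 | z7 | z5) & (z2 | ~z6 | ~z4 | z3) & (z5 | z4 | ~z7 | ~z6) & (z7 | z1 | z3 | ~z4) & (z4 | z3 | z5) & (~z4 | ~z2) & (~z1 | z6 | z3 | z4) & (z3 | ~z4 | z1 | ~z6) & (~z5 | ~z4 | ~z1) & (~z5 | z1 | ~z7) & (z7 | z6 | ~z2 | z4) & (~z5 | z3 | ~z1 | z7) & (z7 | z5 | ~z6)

Yes

Suppose z3 = 1.
Suppose z7 = 1.
The clause (z2) is unit, so z2 = 1.
The clause (~z4) is unit, so z4 = 0.
Suppose z6 = 0.
Suppose z5 = 1.
The clause (z1) is unit, so z1 = 1.
All clauses are satisfied.
A satisfying assignment: z1: 1; z2: 1; z3: 1; z4: 0; z5: 1; z6: 0; z7: 1.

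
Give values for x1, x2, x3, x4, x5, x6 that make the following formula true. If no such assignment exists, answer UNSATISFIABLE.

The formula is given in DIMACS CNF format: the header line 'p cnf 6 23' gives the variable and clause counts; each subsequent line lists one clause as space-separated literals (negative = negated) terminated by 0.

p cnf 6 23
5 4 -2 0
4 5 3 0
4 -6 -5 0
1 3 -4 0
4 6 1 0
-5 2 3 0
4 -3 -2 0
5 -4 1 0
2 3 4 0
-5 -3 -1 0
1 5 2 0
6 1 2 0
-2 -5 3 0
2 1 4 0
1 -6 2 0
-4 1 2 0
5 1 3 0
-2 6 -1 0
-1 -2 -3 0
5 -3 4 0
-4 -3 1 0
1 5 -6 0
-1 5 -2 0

Try x5 = False.
Try x4 = True.
The clause (x1) is unit, so x1 = True.
The clause (¬x2) is unit, so x2 = False.
Every clause is now satisfied; x3, x6 are unconstrained.

x1=True,  x2=False,  x3=True,  x4=True,  x5=False,  x6=False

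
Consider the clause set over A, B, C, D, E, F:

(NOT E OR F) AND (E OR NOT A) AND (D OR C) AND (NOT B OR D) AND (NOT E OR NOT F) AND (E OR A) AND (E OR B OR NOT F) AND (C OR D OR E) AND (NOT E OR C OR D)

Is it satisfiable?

Case E = false:
(NOT A) alone gives A = false.
But (A) is also a unit clause — contradiction.
Backtrack on E: now try E = true.
(F) alone gives F = true.
But (NOT F) is also a unit clause — contradiction.
Either choice for E ends in contradiction.
No assignment satisfies every clause.

No, unsatisfiable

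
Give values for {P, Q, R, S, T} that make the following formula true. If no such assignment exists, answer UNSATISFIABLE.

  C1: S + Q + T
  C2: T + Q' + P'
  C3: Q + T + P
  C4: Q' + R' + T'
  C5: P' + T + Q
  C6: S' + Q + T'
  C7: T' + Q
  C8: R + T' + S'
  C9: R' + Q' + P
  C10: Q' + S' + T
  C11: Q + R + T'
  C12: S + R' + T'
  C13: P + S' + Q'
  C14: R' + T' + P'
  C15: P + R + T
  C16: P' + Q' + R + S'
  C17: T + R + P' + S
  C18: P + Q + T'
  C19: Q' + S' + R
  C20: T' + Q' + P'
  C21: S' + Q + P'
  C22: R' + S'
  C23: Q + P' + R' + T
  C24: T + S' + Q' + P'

Case T = 1:
(Q) alone gives Q = 1.
(R') alone gives R = 0.
(S') alone gives S = 0.
(P') alone gives P = 0.
Every clause now holds.

P=0, Q=1, R=0, S=0, T=1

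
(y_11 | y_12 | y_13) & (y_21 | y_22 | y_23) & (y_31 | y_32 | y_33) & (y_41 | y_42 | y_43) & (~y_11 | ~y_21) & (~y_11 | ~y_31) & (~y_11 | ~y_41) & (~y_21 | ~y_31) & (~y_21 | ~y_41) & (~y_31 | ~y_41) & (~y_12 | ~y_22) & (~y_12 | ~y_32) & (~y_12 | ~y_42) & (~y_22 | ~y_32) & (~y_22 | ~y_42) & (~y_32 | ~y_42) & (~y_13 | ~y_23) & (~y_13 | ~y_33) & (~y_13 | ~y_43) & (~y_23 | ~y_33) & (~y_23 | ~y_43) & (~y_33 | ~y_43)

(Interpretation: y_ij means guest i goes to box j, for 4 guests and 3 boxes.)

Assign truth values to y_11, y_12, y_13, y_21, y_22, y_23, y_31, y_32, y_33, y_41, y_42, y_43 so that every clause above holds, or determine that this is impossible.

UNSATISFIABLE

Suppose y_11 = 0.
Suppose y_12 = 1.
The clause (~y_22) is unit, so y_22 = 0.
The clause (~y_32) is unit, so y_32 = 0.
The clause (~y_42) is unit, so y_42 = 0.
Suppose y_21 = 1.
The clause (~y_31) is unit, so y_31 = 0.
The clause (y_33) is unit, so y_33 = 1.
The clause (~y_41) is unit, so y_41 = 0.
The clause (y_43) is unit, so y_43 = 1.
That conflicts with the unit clause (~y_43).
Backtrack on y_21: now try y_21 = 0.
The clause (y_23) is unit, so y_23 = 1.
The clause (~y_13) is unit, so y_13 = 0.
The clause (~y_33) is unit, so y_33 = 0.
The clause (y_31) is unit, so y_31 = 1.
The clause (~y_41) is unit, so y_41 = 0.
The clause (y_43) is unit, so y_43 = 1.
That conflicts with the unit clause (~y_43).
Neither y_21 = 1 nor y_21 = 0 works.
Backtrack on y_12: now try y_12 = 0.
The clause (y_13) is unit, so y_13 = 1.
The clause (~y_23) is unit, so y_23 = 0.
The clause (~y_33) is unit, so y_33 = 0.
The clause (~y_43) is unit, so y_43 = 0.
Suppose y_21 = 1.
The clause (~y_31) is unit, so y_31 = 0.
The clause (y_32) is unit, so y_32 = 1.
The clause (~y_41) is unit, so y_41 = 0.
The clause (y_42) is unit, so y_42 = 1.
That conflicts with the unit clause (~y_42).
Backtrack on y_21: now try y_21 = 0.
The clause (y_22) is unit, so y_22 = 1.
The clause (~y_32) is unit, so y_32 = 0.
The clause (y_31) is unit, so y_31 = 1.
The clause (~y_41) is unit, so y_41 = 0.
The clause (y_42) is unit, so y_42 = 1.
That conflicts with the unit clause (~y_42).
Neither y_21 = 1 nor y_21 = 0 works.
Neither y_12 = 1 nor y_12 = 0 works.
Backtrack on y_11: now try y_11 = 1.
The clause (~y_21) is unit, so y_21 = 0.
The clause (~y_31) is unit, so y_31 = 0.
The clause (~y_41) is unit, so y_41 = 0.
Suppose y_22 = 1.
The clause (~y_12) is unit, so y_12 = 0.
The clause (~y_32) is unit, so y_32 = 0.
The clause (y_33) is unit, so y_33 = 1.
The clause (~y_42) is unit, so y_42 = 0.
The clause (y_43) is unit, so y_43 = 1.
That conflicts with the unit clause (~y_43).
Backtrack on y_22: now try y_22 = 0.
The clause (y_23) is unit, so y_23 = 1.
The clause (~y_13) is unit, so y_13 = 0.
The clause (~y_33) is unit, so y_33 = 0.
The clause (y_32) is unit, so y_32 = 1.
The clause (~y_12) is unit, so y_12 = 0.
The clause (~y_42) is unit, so y_42 = 0.
The clause (y_43) is unit, so y_43 = 1.
That conflicts with the unit clause (~y_43).
Neither y_22 = 1 nor y_22 = 0 works.
Neither y_11 = 1 nor y_11 = 0 works.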